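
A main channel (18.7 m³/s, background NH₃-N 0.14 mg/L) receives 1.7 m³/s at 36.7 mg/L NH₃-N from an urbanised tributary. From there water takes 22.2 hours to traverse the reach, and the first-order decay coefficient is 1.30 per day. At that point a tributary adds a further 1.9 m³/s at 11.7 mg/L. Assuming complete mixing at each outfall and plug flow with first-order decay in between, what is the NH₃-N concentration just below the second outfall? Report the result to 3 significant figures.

Mass balance: C = (18.70·0.1400 + 1.700·36.70) / 20.40 = 65.01/20.40 = 3.187 mg/L; combined flow 20.40 m³/s.
Applying C = C₀e^(−kt): 3.187 × 0.3004 = 0.9574 mg/L.
Second outfall: C = (20.40·0.9574 + 1.900·11.70)/22.30 = 1.873 mg/L.

1.87 mg/L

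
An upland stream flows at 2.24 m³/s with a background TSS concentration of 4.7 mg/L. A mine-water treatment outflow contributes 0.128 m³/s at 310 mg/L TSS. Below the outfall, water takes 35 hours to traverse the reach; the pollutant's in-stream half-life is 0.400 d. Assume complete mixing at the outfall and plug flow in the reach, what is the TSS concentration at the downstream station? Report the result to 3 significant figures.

1.69 mg/L

Conservation of mass: C = (2.240·4.700 + 0.1280·310.0) / 2.368 = 50.21/2.368 = 21.20 mg/L.
Half-life 0.400 d → k = ln 2 / 0.400 = 1.733 d⁻¹.
Applying C = C₀e^(−kt): 21.20 × 0.07989 = 1.694 mg/L.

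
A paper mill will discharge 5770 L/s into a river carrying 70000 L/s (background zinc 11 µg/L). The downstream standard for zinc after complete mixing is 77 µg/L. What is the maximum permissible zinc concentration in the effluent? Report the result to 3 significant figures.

At the limit, (Qr·Cr + Qe·Cₑ)/(Qr + Qe) = 77:
Cₑ = (75770·77 − 70000·11.00) / 5770 = 877.7 µg/L.

878 µg/L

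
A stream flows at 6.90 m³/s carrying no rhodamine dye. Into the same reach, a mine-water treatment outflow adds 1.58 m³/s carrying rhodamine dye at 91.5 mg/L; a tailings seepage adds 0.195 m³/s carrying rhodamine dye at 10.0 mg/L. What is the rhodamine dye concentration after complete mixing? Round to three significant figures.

Flow-weighted average: C = (6.900·0 + 1.580·91.50 + 0.1950·10.00) / 8.675 = 146.5/8.675 = 16.89 mg/L.

16.9 mg/L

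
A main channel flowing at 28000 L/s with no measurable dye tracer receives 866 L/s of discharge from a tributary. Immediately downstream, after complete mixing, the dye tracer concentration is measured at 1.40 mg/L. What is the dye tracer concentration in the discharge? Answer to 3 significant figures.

46.7 mg/L

Mass balance: 28000·0 + 866.0·Cₑ = 28870·1.400
→ Cₑ = (28870·1.400 − 28000·0) / 866.0 = 46.67 mg/L.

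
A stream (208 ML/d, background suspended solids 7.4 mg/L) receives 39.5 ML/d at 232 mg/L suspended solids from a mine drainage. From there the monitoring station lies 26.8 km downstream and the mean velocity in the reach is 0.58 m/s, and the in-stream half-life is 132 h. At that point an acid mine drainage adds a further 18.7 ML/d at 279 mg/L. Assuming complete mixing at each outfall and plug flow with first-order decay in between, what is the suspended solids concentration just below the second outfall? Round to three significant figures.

57.2 mg/L

Mixed concentration C = ΣQC/ΣQ = (208.0·7.400 + 39.50·232.0) / 247.5 = 10700/247.5 = 43.25 mg/L; combined flow 247.5 ML/d.
Travel time t = 26.8·1000 / 0.58 = 46210 s = 12.84 h.
Half-life 132 h → k = ln 2 / 132 = 0.005251 h⁻¹ = 0.1260 d⁻¹.
Applying C = C₀e^(−kt): 43.25 × 0.9348 = 40.43 mg/L.
Second outfall: C = (247.5·40.43 + 18.70·279.0)/266.2 = 57.19 mg/L.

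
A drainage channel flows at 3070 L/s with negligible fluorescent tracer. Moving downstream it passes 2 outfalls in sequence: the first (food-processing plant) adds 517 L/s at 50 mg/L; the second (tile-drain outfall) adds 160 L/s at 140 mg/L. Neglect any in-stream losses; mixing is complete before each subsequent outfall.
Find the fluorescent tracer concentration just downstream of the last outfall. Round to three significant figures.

Below outfall 1: Q → 3587 L/s, C = (3070·0 + 517.0·50.00)/3587 = 7.207 mg/L.
Below outfall 2: Q → 3747 L/s, C = (3587·7.207 + 160.0·140.0)/3747 = 12.88 mg/L.

12.9 mg/L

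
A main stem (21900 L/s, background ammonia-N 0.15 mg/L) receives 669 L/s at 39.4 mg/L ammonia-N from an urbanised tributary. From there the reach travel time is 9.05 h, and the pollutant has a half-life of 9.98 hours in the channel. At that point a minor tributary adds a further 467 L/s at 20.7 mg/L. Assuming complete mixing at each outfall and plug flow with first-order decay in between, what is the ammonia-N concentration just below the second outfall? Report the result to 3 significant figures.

1.11 mg/L

Mass balance: C = (21900·0.1500 + 669.0·39.40) / 22570 = 29640/22570 = 1.313 mg/L; combined flow 22570 L/s.
Half-life 9.98 h → k = ln 2 / 9.98 = 0.06945 h⁻¹ = 1.667 d⁻¹.
After decay, C = 1.313 × e^(−kt) = 1.313 × 0.5334 = 0.7006 mg/L.
Second outfall: C = (22570·0.7006 + 467.0·20.70)/23040 = 1.106 mg/L.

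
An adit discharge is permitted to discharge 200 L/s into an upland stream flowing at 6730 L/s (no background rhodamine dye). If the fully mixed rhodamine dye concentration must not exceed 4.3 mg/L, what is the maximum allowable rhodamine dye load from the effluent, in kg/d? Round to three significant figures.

2570 kg/d

Mass balance at the limit: 6730·0 + 200.0·Cₑ = 6930·4.3 → Cₑ = 149.0 mg/L.
200.0 L/s = 0.2000 m³/s. Load = 0.2000 m³/s × 149.0 g/m³ × 86 400 s/d = 2575 kg/d.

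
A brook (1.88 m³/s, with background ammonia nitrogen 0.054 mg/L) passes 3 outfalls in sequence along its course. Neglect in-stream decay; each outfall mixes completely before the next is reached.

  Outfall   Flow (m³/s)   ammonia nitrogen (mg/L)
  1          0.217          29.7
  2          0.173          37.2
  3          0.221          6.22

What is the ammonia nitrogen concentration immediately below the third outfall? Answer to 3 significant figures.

5.76 mg/L

After outfall 1: Q = 1.880 + 0.2170 = 2.097 m³/s; C = (1.880·0.05400 + 0.2170·29.70)/2.097 = 3.122 mg/L.
After outfall 2: Q = 2.097 + 0.1730 = 2.270 m³/s; C = (2.097·3.122 + 0.1730·37.20)/2.270 = 5.719 mg/L.
After outfall 3: Q = 2.270 + 0.2210 = 2.491 m³/s; C = (2.270·5.719 + 0.2210·6.220)/2.491 = 5.763 mg/L.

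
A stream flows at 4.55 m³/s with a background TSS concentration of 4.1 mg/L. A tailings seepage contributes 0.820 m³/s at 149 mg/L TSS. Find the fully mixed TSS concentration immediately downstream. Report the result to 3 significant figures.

26.2 mg/L

Conservation of mass: C = (4.550·4.100 + 0.8200·149.0) / 5.370 = 140.8/5.370 = 26.23 mg/L.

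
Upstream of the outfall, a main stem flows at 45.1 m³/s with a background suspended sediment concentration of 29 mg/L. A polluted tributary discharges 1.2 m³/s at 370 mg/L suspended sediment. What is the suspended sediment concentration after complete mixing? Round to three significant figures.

37.8 mg/L

Conservation of mass: C = (45.10·29.00 + 1.200·370.0) / 46.30 = 1752/46.30 = 37.84 mg/L.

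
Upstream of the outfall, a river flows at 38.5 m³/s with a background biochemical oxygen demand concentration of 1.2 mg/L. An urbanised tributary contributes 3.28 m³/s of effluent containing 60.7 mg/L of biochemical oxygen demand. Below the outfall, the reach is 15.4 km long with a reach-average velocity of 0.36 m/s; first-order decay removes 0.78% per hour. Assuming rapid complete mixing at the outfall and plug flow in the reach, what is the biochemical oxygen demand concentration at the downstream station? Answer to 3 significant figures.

5.35 mg/L

After mixing, C = (38.50·1.200 + 3.280·60.70) / 41.78 = 245.3/41.78 = 5.871 mg/L.
Travel time t = 15.4·1000 / 0.36 = 42780 s = 11.88 h.
0.78%/h lost → k = −ln(1 − 0.0078) = 0.007831 h⁻¹.
After decay, C = 5.871 × e^(−kt) = 5.871 × 0.9111 = 5.349 mg/L.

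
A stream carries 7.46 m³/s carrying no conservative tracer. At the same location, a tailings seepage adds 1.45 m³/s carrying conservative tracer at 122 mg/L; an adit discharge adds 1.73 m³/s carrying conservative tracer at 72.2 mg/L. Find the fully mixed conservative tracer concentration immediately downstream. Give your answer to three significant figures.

28.4 mg/L

Conservation of mass: C = (7.460·0 + 1.450·122.0 + 1.730·72.20) / 10.64 = 301.8/10.64 = 28.37 mg/L.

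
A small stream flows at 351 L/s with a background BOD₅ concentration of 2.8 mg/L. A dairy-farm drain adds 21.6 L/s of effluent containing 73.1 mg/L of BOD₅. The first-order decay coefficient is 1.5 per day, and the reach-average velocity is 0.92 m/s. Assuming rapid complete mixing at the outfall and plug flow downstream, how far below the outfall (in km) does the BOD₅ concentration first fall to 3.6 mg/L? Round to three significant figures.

34.3 km

Conservation of mass: C = (351.0·2.800 + 21.60·73.10) / 372.6 = 2562/372.6 = 6.875 mg/L.
Set 6.875·exp(−k·t) = 3.6 → t = ln(6.875/3.6)/k = 37270 s = 10.35 h.
Distance = v·t = 0.92·37270 = 34290 m = 34.29 km.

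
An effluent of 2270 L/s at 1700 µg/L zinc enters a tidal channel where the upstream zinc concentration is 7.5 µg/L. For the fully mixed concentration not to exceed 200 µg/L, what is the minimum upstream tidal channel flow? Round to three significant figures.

Set C_mix = 200: (Q·7.500 + 2270·1700) / (Q + 2270) = 200
→ Q = 2270·(1700 − 200)/(200 − 7.500) = 17690 L/s.

17700 L/s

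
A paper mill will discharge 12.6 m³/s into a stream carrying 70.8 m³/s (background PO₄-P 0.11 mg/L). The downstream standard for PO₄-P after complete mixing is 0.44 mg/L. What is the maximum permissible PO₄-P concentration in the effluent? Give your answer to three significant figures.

2.29 mg/L

At the limit, (Qr·Cr + Qe·Cₑ)/(Qr + Qe) = 0.44:
Cₑ = (83.40·0.44 − 70.80·0.1100) / 12.60 = 2.294 mg/L.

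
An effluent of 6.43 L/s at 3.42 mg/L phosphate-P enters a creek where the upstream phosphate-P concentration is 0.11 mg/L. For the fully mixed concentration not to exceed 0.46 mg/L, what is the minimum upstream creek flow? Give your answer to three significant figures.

Set C_mix = 0.46: (Q·0.1100 + 6.430·3.420) / (Q + 6.430) = 0.46
→ Q = 6.430·(3.420 − 0.46)/(0.46 − 0.1100) = 54.38 L/s.

54.4 L/s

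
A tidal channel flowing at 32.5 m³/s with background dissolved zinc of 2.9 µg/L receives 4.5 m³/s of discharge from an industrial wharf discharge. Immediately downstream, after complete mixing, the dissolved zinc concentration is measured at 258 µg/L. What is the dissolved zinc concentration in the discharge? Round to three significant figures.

Mass balance: 32.50·2.900 + 4.500·Cₑ = 37.00·258.0
→ Cₑ = (37.00·258.0 − 32.50·2.900) / 4.500 = 2100 µg/L.

2100 µg/L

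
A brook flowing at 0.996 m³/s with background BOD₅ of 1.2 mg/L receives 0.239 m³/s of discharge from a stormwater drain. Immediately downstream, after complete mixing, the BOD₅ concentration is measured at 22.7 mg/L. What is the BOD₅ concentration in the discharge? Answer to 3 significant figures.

Mass balance: 0.9960·1.200 + 0.2390·Cₑ = 1.235·22.70
→ Cₑ = (1.235·22.70 − 0.9960·1.200) / 0.2390 = 112.3 mg/L.

112 mg/L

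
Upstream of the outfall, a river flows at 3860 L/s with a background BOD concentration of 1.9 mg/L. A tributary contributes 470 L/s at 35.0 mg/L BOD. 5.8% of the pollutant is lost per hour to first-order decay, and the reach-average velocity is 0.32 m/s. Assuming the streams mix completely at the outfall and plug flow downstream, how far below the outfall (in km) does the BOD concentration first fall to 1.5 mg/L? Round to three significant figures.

25.0 km

Conservation of mass: C = (3860·1.900 + 470.0·35.00) / 4330 = 23780/4330 = 5.493 mg/L.
5.8%/h lost → k = −ln(1 − 0.058) = 0.05975 h⁻¹.
Set 5.493·exp(−k·t) = 1.5 → t = ln(5.493/1.5)/k = 78200 s = 21.72 h.
Distance = v·t = 0.32·78200 = 25030 m = 25.03 km.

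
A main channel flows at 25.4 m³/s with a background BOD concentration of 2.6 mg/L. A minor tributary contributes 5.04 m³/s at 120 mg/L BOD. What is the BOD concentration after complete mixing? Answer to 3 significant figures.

After mixing, C = (25.40·2.600 + 5.040·120.0) / 30.44 = 670.8/30.44 = 22.04 mg/L.

22.0 mg/L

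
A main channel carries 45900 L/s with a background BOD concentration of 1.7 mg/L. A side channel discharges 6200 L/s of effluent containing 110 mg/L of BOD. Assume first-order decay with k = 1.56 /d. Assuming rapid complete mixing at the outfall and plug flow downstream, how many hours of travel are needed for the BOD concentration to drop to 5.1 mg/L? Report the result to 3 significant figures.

16.2 h

Conservation of mass: C = (45900·1.700 + 6200·110.0) / 52100 = 760000/52100 = 14.59 mg/L.
14.59·exp(−k·t) = 5.1 → t = ln(14.59/5.1)/k = 58210 s = 16.17 h.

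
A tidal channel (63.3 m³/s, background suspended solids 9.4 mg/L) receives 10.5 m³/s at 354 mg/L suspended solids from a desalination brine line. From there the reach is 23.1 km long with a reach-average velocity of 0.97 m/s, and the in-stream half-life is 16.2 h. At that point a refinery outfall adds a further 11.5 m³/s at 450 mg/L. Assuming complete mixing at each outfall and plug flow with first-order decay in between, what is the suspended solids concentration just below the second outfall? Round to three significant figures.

98.8 mg/L

Mixed concentration C = ΣQC/ΣQ = (63.30·9.400 + 10.50·354.0) / 73.80 = 4312/73.80 = 58.43 mg/L; combined flow 73.80 m³/s.
Travel time t = 23.1·1000 / 0.97 = 23810 s = 6.615 h.
Half-life 16.2 h → k = ln 2 / 16.2 = 0.04279 h⁻¹ = 1.027 d⁻¹.
First-order decay: C = 58.43·exp(−k·t) = 58.43·0.7535 = 44.03 mg/L.
At the second outfall, C = (73.80·44.03 + 11.50·450.0) / (73.80 + 11.50) = 98.76 mg/L.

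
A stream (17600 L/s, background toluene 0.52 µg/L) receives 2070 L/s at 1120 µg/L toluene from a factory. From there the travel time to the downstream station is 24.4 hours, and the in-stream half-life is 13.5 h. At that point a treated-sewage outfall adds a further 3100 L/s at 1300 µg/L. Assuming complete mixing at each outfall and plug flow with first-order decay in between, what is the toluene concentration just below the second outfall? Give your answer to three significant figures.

Flow-weighted average: C = (17600·0.5200 + 2070·1120) / 19670 = 2328000/19670 = 118.3 µg/L; combined flow 19670 L/s.
Half-life 13.5 h → k = ln 2 / 13.5 = 0.05134 h⁻¹ = 1.232 d⁻¹.
Decay over the reach: 118.3·exp(−kt) = 118.3·0.2857 = 33.81 µg/L.
At the second outfall, C = (19670·33.81 + 3100·1300) / (19670 + 3100) = 206.2 µg/L.

206 µg/L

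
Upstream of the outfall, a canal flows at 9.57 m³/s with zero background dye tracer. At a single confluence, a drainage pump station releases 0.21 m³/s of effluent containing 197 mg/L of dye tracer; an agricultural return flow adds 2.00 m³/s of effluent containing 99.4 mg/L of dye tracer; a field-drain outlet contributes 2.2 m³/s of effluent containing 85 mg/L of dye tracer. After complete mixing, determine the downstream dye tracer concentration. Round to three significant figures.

Mixed concentration C = ΣQC/ΣQ = (9.570·0 + 0.2100·197.0 + 2.000·99.40 + 2.200·85.00) / 13.98 = 427.2/13.98 = 30.56 mg/L.

30.6 mg/L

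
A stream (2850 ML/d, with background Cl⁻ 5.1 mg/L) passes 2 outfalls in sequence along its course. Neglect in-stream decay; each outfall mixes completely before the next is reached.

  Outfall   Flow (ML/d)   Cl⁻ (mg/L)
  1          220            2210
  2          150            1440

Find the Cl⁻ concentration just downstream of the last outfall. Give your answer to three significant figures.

Outfall 1: combined Q = 3070 ML/d; C = (2850·5.100 + 220.0·2210)/3070 = 163.1 mg/L.
Outfall 2: combined Q = 3220 ML/d; C = (3070·163.1 + 150.0·1440)/3220 = 222.6 mg/L.

223 mg/L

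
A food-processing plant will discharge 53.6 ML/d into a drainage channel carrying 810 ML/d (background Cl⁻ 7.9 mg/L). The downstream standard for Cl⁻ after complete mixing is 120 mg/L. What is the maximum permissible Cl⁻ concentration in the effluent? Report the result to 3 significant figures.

1810 mg/L

At the limit, (Qr·Cr + Qe·Cₑ)/(Qr + Qe) = 120:
Cₑ = (863.6·120 − 810.0·7.900) / 53.60 = 1814 mg/L.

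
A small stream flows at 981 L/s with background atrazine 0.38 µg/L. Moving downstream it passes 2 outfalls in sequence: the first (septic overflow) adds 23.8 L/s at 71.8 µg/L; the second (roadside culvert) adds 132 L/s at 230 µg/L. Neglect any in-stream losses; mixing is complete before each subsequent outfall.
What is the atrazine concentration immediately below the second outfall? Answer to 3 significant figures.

Below outfall 1: Q → 1005 L/s, C = (981.0·0.3800 + 23.80·71.80)/1005 = 2.072 µg/L.
Below outfall 2: Q → 1137 L/s, C = (1005·2.072 + 132.0·230.0)/1137 = 28.54 µg/L.

28.5 µg/L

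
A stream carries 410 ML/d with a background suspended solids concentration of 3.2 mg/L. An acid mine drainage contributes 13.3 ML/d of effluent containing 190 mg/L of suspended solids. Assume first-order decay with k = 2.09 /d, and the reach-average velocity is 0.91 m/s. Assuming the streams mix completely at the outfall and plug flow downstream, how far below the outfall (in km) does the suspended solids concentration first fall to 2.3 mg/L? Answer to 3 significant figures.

51.6 km

Mixed concentration C = ΣQC/ΣQ = (410.0·3.200 + 13.30·190.0) / 423.3 = 3839/423.3 = 9.069 mg/L.
Set 9.069·exp(−k·t) = 2.3 → t = ln(9.069/2.3)/k = 56720 s = 15.75 h.
Distance = v·t = 0.91·56720 = 51610 m = 51.61 km.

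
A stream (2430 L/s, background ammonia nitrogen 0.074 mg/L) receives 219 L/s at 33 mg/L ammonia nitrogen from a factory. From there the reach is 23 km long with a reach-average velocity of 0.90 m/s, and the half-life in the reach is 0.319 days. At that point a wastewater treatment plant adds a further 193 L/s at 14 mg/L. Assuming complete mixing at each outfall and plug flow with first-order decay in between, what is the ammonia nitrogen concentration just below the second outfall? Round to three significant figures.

2.32 mg/L

Flow-weighted average: C = (2430·0.07400 + 219.0·33.00) / 2649 = 7407/2649 = 2.796 mg/L; combined flow 2649 L/s.
Travel time t = 23·1000 / 0.90 = 25560 s = 7.099 h.
Half-life 0.319 d → k = ln 2 / 0.319 = 2.173 d⁻¹.
Decay over the reach: 2.796·exp(−kt) = 2.796·0.5259 = 1.470 mg/L.
Second outfall: C = (2649·1.470 + 193.0·14.00)/2842 = 2.321 mg/L.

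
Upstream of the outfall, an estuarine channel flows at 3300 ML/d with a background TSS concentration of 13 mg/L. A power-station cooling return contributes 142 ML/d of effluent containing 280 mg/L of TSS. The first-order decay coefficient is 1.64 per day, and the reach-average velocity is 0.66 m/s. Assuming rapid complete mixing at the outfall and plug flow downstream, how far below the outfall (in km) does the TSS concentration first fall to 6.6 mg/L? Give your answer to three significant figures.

44.9 km

Conservation of mass: C = (3300·13.00 + 142.0·280.0) / 3442 = 82660/3442 = 24.02 mg/L.
Set 24.02·exp(−k·t) = 6.6 → t = ln(24.02/6.6)/k = 68050 s = 18.90 h.
Distance = v·t = 0.66·68050 = 44910 m = 44.91 km.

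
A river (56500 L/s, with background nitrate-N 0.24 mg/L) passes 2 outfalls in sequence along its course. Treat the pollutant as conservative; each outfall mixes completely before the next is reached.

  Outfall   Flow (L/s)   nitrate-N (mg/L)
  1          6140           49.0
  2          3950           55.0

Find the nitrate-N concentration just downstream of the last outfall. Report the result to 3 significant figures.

7.98 mg/L

After outfall 1: Q = 56500 + 6140 = 62640 L/s; C = (56500·0.2400 + 6140·49.00)/62640 = 5.019 mg/L.
After outfall 2: Q = 62640 + 3950 = 66590 L/s; C = (62640·5.019 + 3950·55.00)/66590 = 7.984 mg/L.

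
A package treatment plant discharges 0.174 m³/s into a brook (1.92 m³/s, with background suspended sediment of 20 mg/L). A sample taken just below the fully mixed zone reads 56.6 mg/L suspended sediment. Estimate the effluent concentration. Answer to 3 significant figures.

Mass balance: 1.920·20.00 + 0.1740·Cₑ = 2.094·56.60
→ Cₑ = (2.094·56.60 − 1.920·20.00) / 0.1740 = 460.5 mg/L.

460 mg/L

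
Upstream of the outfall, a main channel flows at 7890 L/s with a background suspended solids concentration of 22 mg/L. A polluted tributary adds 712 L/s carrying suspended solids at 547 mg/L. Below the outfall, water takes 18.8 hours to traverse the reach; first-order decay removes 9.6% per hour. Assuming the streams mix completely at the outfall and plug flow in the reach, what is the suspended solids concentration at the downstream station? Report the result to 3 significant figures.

Flow-weighted average: C = (7890·22.00 + 712.0·547.0) / 8602 = 563000/8602 = 65.46 mg/L.
9.6%/h lost → k = −ln(1 − 0.096) = 0.1009 h⁻¹.
Applying C = C₀e^(−kt): 65.46 × 0.1500 = 9.815 mg/L.

9.82 mg/L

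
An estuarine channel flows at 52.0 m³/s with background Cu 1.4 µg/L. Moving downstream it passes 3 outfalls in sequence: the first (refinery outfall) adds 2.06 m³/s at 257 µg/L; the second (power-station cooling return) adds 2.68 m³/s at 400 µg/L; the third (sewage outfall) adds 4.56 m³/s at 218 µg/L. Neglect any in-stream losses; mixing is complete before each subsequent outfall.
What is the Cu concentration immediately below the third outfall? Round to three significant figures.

43.5 µg/L

After outfall 1: Q = 52.00 + 2.060 = 54.06 m³/s; C = (52.00·1.400 + 2.060·257.0)/54.06 = 11.14 µg/L.
After outfall 2: Q = 54.06 + 2.680 = 56.74 m³/s; C = (54.06·11.14 + 2.680·400.0)/56.74 = 29.51 µg/L.
After outfall 3: Q = 56.74 + 4.560 = 61.30 m³/s; C = (56.74·29.51 + 4.560·218.0)/61.30 = 43.53 µg/L.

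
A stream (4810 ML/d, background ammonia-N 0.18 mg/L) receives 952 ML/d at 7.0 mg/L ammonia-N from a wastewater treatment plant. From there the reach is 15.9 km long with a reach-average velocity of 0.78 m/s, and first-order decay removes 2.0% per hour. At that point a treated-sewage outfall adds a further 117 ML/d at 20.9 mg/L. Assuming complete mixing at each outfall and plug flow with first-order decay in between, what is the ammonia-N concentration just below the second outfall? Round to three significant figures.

Mass balance: C = (4810·0.1800 + 952.0·7.000) / 5762 = 7530/5762 = 1.307 mg/L; combined flow 5762 ML/d.
Travel time t = 15.9·1000 / 0.78 = 20380 s = 5.662 h.
2.0%/h lost → k = −ln(1 − 0.02) = 0.02020 h⁻¹.
Applying C = C₀e^(−kt): 1.307 × 0.8919 = 1.166 mg/L.
At the second outfall, C = (5762·1.166 + 117.0·20.90) / (5762 + 117.0) = 1.558 mg/L.

1.56 mg/L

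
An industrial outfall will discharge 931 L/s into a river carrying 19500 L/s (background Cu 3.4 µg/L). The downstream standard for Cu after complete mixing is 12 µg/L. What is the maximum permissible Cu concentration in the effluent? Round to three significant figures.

At the limit, (Qr·Cr + Qe·Cₑ)/(Qr + Qe) = 12:
Cₑ = (20430·12 − 19500·3.400) / 931.0 = 192.1 µg/L.

192 µg/L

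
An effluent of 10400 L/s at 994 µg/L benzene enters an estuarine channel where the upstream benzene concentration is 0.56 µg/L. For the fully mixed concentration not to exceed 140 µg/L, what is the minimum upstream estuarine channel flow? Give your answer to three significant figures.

63700 L/s

Set C_mix = 140: (Q·0.5600 + 10400·994.0) / (Q + 10400) = 140
→ Q = 10400·(994.0 − 140)/(140 − 0.5600) = 63690 L/s.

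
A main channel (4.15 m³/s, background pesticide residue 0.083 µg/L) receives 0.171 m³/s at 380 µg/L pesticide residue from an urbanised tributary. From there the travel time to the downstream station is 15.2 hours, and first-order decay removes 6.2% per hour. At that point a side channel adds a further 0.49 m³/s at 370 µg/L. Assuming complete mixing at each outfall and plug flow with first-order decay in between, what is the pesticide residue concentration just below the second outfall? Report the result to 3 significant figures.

After mixing, C = (4.150·0.08300 + 0.1710·380.0) / 4.321 = 65.32/4.321 = 15.12 µg/L; combined flow 4.321 m³/s.
6.2%/h lost → k = −ln(1 − 0.062) = 0.06401 h⁻¹.
Decay over the reach: 15.12·exp(−kt) = 15.12·0.3780 = 5.714 µg/L.
At the second outfall, C = (4.321·5.714 + 0.4900·370.0) / (4.321 + 0.4900) = 42.82 µg/L.

42.8 µg/L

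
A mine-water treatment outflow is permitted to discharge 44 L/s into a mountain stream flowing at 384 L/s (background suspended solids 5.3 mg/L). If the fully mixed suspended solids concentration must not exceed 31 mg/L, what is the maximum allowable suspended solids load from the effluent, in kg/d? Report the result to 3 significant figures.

Mass balance at the limit: 384.0·5.300 + 44.00·Cₑ = 428.0·31 → Cₑ = 255.3 mg/L.
44.00 L/s = 0.04400 m³/s. Load = 0.04400 m³/s × 255.3 g/m³ × 86 400 s/d = 970.5 kg/d.

971 kg/d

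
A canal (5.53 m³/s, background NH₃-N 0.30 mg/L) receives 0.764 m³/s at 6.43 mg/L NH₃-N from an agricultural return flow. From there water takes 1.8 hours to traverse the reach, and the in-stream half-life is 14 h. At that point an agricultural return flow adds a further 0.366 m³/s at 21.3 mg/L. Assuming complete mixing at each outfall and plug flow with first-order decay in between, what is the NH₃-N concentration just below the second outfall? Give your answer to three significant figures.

After mixing, C = (5.530·0.3000 + 0.7640·6.430) / 6.294 = 6.572/6.294 = 1.044 mg/L; combined flow 6.294 m³/s.
Half-life 14 h → k = ln 2 / 14 = 0.04951 h⁻¹ = 1.188 d⁻¹.
After decay, C = 1.044 × e^(−kt) = 1.044 × 0.9147 = 0.9551 mg/L.
At the second outfall, C = (6.294·0.9551 + 0.3660·21.30) / (6.294 + 0.3660) = 2.073 mg/L.

2.07 mg/L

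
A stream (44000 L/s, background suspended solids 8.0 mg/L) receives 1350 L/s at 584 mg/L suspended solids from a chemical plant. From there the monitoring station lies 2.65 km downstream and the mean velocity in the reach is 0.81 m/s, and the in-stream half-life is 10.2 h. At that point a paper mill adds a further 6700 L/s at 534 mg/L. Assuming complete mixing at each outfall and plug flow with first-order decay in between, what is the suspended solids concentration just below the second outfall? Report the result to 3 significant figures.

89.3 mg/L

Mass balance: C = (44000·8.000 + 1350·584.0) / 45350 = 1140000/45350 = 25.15 mg/L; combined flow 45350 L/s.
Travel time t = 2.65·1000 / 0.81 = 3272 s = 0.9088 h.
Half-life 10.2 h → k = ln 2 / 10.2 = 0.06796 h⁻¹ = 1.631 d⁻¹.
Decay over the reach: 25.15·exp(−kt) = 25.15·0.9401 = 23.64 mg/L.
At the second outfall, C = (45350·23.64 + 6700·534.0) / (45350 + 6700) = 89.34 mg/L.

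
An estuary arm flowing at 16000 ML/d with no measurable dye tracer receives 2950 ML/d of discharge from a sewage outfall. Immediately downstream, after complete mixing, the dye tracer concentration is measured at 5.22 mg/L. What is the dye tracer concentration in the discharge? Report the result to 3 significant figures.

33.5 mg/L

Mass balance: 16000·0 + 2950·Cₑ = 18950·5.220
→ Cₑ = (18950·5.220 − 16000·0) / 2950 = 33.53 mg/L.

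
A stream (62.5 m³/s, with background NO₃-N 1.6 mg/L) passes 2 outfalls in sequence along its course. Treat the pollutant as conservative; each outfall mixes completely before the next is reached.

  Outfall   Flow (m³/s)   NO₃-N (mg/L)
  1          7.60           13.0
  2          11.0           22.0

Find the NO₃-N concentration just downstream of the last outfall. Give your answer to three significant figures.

5.44 mg/L

Below outfall 1: Q → 70.10 m³/s, C = (62.50·1.600 + 7.600·13.00)/70.10 = 2.836 mg/L.
Below outfall 2: Q → 81.10 m³/s, C = (70.10·2.836 + 11.00·22.00)/81.10 = 5.435 mg/L.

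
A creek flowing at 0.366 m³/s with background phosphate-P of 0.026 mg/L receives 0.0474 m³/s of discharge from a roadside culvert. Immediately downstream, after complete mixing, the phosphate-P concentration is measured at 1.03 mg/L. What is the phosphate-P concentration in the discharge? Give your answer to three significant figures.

8.78 mg/L

Mass balance: 0.3660·0.02600 + 0.04740·Cₑ = 0.4134·1.030
→ Cₑ = (0.4134·1.030 − 0.3660·0.02600) / 0.04740 = 8.782 mg/L.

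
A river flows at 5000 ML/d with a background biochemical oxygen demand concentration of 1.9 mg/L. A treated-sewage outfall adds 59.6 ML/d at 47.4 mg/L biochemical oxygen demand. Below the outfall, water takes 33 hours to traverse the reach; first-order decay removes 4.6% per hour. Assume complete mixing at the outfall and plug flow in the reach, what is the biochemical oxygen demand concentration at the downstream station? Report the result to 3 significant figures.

Conservation of mass: C = (5000·1.900 + 59.60·47.40) / 5060 = 12330/5060 = 2.436 mg/L.
4.6%/h lost → k = −ln(1 − 0.046) = 0.04709 h⁻¹.
Applying C = C₀e^(−kt): 2.436 × 0.2114 = 0.5150 mg/L.

0.515 mg/L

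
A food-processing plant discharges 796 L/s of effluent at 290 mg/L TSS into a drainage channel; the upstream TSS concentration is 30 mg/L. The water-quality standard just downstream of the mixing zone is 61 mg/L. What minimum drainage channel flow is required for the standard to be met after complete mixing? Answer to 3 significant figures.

5880 L/s

Set C_mix = 61: (Q·30.00 + 796.0·290.0) / (Q + 796.0) = 61
→ Q = 796.0·(290.0 − 61)/(61 − 30.00) = 5880 L/s.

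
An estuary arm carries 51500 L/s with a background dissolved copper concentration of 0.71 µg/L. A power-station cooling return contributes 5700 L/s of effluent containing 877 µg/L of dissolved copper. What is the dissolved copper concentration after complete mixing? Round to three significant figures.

88.0 µg/L

Flow-weighted average: C = (51500·0.7100 + 5700·877.0) / 57200 = 5035000/57200 = 88.03 µg/L.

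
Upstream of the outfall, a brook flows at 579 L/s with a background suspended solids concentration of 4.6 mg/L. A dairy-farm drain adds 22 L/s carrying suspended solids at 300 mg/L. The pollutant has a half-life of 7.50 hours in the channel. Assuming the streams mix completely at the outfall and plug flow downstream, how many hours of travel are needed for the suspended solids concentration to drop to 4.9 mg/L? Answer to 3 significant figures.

12.4 h

Mixed concentration C = ΣQC/ΣQ = (579.0·4.600 + 22.00·300.0) / 601.0 = 9263/601.0 = 15.41 mg/L.
Half-life 7.50 h → k = ln 2 / 7.50 = 0.09242 h⁻¹ = 2.218 d⁻¹.
15.41·exp(−k·t) = 4.9 → t = ln(15.41/4.9)/k = 44640 s = 12.40 h.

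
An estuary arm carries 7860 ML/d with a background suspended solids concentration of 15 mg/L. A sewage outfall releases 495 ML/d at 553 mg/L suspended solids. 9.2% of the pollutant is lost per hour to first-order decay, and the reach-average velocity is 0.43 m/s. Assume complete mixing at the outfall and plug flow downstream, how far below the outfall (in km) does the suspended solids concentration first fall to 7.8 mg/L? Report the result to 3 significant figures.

After mixing, C = (7860·15.00 + 495.0·553.0) / 8355 = 391600/8355 = 46.87 mg/L.
9.2%/h lost → k = −ln(1 − 0.092) = 0.09651 h⁻¹.
Set 46.87·exp(−k·t) = 7.8 → t = ln(46.87/7.8)/k = 66890 s = 18.58 h.
Distance = v·t = 0.43·66890 = 28760 m = 28.76 km.

28.8 km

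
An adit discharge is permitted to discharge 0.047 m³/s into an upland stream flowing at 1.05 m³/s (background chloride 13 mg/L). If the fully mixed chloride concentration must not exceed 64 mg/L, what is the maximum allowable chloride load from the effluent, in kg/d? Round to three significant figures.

Mass balance at the limit: 1.050·13.00 + 0.04700·Cₑ = 1.097·64 → Cₑ = 1203 mg/L.
Load = 0.04700 m³/s × 1203 g/m³ × 86 400 s/d = 4887 kg/d.

4890 kg/d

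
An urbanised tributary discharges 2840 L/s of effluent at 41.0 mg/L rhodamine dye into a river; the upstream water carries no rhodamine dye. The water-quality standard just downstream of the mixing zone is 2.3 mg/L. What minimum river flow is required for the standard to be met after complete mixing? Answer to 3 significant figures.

47800 L/s

Set C_mix = 2.3: (Q·0 + 2840·41.00) / (Q + 2840) = 2.3
→ Q = 2840·(41.00 − 2.3)/(2.3 − 0) = 47790 L/s.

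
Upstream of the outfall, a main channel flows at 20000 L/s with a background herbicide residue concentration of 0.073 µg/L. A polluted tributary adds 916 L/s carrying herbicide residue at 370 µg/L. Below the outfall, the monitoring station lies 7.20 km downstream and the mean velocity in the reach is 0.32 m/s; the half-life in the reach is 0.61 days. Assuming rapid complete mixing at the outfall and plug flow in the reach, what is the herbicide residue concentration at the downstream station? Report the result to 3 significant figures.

Mixed concentration C = ΣQC/ΣQ = (20000·0.07300 + 916.0·370.0) / 20920 = 340400/20920 = 16.27 µg/L.
Travel time t = 7.20·1000 / 0.32 = 22500 s = 6.250 h.
Half-life 0.61 d → k = ln 2 / 0.61 = 1.136 d⁻¹.
Applying C = C₀e^(−kt): 16.27 × 0.7439 = 12.11 µg/L.

12.1 µg/L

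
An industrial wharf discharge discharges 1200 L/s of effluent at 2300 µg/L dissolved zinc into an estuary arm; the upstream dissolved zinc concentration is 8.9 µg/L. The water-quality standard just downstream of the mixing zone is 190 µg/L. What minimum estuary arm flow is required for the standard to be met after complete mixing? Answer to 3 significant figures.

14000 L/s

Set C_mix = 190: (Q·8.900 + 1200·2300) / (Q + 1200) = 190
→ Q = 1200·(2300 − 190)/(190 − 8.900) = 13980 L/s.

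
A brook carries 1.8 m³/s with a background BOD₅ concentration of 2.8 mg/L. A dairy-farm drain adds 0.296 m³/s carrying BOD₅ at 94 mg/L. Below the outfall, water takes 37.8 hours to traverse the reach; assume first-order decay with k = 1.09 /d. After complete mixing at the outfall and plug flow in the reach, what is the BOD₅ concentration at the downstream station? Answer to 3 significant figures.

2.82 mg/L

Flow-weighted average: C = (1.800·2.800 + 0.2960·94.00) / 2.096 = 32.86/2.096 = 15.68 mg/L.
After decay, C = 15.68 × e^(−kt) = 15.68 × 0.1796 = 2.817 mg/L.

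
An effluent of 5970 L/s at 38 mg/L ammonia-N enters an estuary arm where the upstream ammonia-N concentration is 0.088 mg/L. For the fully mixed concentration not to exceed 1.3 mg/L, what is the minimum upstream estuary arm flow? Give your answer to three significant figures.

181000 L/s

Set C_mix = 1.3: (Q·0.08800 + 5970·38.00) / (Q + 5970) = 1.3
→ Q = 5970·(38.00 − 1.3)/(1.3 − 0.08800) = 180800 L/s.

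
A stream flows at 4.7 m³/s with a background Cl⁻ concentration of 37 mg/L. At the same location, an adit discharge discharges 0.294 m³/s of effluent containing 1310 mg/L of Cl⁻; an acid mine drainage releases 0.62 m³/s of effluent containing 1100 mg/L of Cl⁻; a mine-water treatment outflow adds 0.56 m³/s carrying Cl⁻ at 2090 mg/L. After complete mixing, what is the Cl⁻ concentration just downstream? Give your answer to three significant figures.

391 mg/L

After mixing, C = (4.700·37.00 + 0.2940·1310 + 0.6200·1100 + 0.5600·2090) / 6.174 = 2411/6.174 = 390.6 mg/L.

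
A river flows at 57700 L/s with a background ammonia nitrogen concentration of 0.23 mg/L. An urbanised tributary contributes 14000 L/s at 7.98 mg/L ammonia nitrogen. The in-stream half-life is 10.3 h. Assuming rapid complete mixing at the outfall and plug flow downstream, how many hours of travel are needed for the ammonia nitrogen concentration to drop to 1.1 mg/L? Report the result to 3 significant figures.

Conservation of mass: C = (57700·0.2300 + 14000·7.980) / 71700 = 125000/71700 = 1.743 mg/L.
Half-life 10.3 h → k = ln 2 / 10.3 = 0.06730 h⁻¹ = 1.615 d⁻¹.
1.743·exp(−k·t) = 1.1 → t = ln(1.743/1.1)/k = 24630 s = 6.842 h.

6.84 h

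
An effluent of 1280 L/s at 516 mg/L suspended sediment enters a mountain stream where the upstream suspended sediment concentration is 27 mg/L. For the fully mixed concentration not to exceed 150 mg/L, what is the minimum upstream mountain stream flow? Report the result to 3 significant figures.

Set C_mix = 150: (Q·27.00 + 1280·516.0) / (Q + 1280) = 150
→ Q = 1280·(516.0 − 150)/(150 − 27.00) = 3809 L/s.

3810 L/s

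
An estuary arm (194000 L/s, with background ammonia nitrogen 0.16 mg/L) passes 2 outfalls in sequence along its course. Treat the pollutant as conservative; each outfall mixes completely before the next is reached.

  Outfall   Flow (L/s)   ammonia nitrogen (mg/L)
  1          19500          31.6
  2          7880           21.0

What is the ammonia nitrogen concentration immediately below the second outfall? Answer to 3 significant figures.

Below outfall 1: Q → 213500 L/s, C = (194000·0.1600 + 19500·31.60)/213500 = 3.032 mg/L.
Below outfall 2: Q → 221400 L/s, C = (213500·3.032 + 7880·21.00)/221400 = 3.671 mg/L.

3.67 mg/L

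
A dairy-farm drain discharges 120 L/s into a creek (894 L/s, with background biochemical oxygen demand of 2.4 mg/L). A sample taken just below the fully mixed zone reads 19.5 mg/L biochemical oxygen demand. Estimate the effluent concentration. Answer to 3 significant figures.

147 mg/L

Mass balance: 894.0·2.400 + 120.0·Cₑ = 1014·19.50
→ Cₑ = (1014·19.50 − 894.0·2.400) / 120.0 = 146.9 mg/L.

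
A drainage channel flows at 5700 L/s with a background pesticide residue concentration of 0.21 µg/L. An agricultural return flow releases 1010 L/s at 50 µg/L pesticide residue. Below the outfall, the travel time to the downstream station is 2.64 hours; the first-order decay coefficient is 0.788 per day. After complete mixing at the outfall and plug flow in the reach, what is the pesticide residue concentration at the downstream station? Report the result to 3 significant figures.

Conservation of mass: C = (5700·0.2100 + 1010·50.00) / 6710 = 51700/6710 = 7.704 µg/L.
Decay over the reach: 7.704·exp(−kt) = 7.704·0.9170 = 7.065 µg/L.

7.06 µg/L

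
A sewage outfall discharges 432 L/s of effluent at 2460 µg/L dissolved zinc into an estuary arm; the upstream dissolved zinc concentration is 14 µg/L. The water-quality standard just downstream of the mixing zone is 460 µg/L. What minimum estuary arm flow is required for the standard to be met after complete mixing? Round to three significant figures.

1940 L/s

Set C_mix = 460: (Q·14.00 + 432.0·2460) / (Q + 432.0) = 460
→ Q = 432.0·(2460 − 460)/(460 − 14.00) = 1937 L/s.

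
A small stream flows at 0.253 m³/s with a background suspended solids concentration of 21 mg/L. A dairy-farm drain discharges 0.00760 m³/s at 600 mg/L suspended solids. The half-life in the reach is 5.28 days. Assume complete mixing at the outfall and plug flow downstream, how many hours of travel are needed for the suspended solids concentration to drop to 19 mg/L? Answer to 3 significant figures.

Mixed concentration C = ΣQC/ΣQ = (0.2530·21.00 + 0.007600·600.0) / 0.2606 = 9.873/0.2606 = 37.89 mg/L.
Half-life 5.28 d → k = ln 2 / 5.28 = 0.1313 d⁻¹.
37.89·exp(−k·t) = 19 → t = ln(37.89/19)/k = 454200 s = 126.2 h.

126 h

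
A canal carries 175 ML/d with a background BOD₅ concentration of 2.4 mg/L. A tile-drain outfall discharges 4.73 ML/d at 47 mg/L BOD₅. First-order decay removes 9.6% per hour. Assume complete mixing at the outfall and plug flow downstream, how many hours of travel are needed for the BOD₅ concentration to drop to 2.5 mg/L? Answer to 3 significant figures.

3.54 h

Mass balance: C = (175.0·2.400 + 4.730·47.00) / 179.7 = 642.3/179.7 = 3.574 mg/L.
9.6%/h lost → k = −ln(1 − 0.096) = 0.1009 h⁻¹.
3.574·exp(−k·t) = 2.5 → t = ln(3.574/2.5)/k = 12750 s = 3.540 h.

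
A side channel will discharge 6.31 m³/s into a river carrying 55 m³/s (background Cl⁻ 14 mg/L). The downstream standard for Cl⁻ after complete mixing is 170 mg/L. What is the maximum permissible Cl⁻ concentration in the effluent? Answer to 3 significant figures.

At the limit, (Qr·Cr + Qe·Cₑ)/(Qr + Qe) = 170:
Cₑ = (61.31·170 − 55.00·14.00) / 6.310 = 1530 mg/L.

1530 mg/L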